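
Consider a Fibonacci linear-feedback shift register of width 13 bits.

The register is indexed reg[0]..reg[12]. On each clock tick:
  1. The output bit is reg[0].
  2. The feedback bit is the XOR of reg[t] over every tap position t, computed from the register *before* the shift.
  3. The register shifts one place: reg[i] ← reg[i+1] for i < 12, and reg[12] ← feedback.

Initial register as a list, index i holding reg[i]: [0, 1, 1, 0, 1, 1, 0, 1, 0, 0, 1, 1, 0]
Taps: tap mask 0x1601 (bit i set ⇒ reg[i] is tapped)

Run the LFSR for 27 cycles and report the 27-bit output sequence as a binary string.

tick  register→output (feedback)
  0  0110110100110→0 (1)
  1  1101101001101→1 (0)
  2  1011010011010→1 (0)
  3  0110100110100→0 (1)
  4  1101001101001→1 (1)
  5  1010011010011→1 (0)
  6  0100110100110→0 (1)
  7  1001101001101→1 (0)
  8  0011010011010→0 (1)
  9  0110100110101→0 (0)
 10  1101001101010→1 (0)
 11  1010011010100→1 (0)
 12  0100110101000→0 (1)
 13  1001101010001→1 (0)
 14  0011010100010→0 (0)
 15  0110101000100→0 (1)
 16  1101010001001→1 (1)
 17  1010100010011→1 (0)
 18  0101000100110→0 (1)
 19  1010001001101→1 (0)
 20  0100010011010→0 (1)
 21  1000100110101→1 (1)
 22  0001001101011→0 (0)
 23  0010011010110→0 (1)
 24  0100110101101→0 (1)
 25  1001101011011→1 (1)
 26  0011010110111→0 (0)

011011010011010011010100010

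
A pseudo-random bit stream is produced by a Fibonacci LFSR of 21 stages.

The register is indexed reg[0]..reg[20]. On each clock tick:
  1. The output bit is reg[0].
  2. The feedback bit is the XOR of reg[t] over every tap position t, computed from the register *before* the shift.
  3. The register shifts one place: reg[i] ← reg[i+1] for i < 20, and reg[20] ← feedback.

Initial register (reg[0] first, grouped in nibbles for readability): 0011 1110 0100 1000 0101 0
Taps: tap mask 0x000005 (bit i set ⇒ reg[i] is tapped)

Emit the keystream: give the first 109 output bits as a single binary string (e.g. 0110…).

0011111001001000010101100011101101001000011101101011001101001101011000111111001111000111011000011110011011010

k : reg_k → out_k, fb_k
0: 001111100100100001010 → 0, fb=1
1: 011111001001000010101 → 0, fb=1
2: 111110010010000101011 → 1, fb=0
3: 111100100100001010110 → 1, fb=0
4: 111001001000010101100 → 1, fb=0
5: 110010010000101011000 → 1, fb=1
6: 100100100001010110001 → 1, fb=1
7: 001001000010101100011 → 0, fb=1
8: 010010000101011000111 → 0, fb=0
9: 100100001010110001110 → 1, fb=1
10: 001000010101100011101 → 0, fb=1
11: 010000101011000111011 → 0, fb=0
12: 100001010110001110110 → 1, fb=1
13: 000010101100011101101 → 0, fb=0
14: 000101011000111011010 → 0, fb=0
15: 001010110001110110100 → 0, fb=1
16: 010101100011101101001 → 0, fb=0
17: 101011000111011010010 → 1, fb=0
18: 010110001110110100100 → 0, fb=0
19: 101100011101101001000 → 1, fb=0
20: 011000111011010010000 → 0, fb=1
21: 110001110110100100001 → 1, fb=1
22: 100011101101001000011 → 1, fb=1
23: 000111011010010000111 → 0, fb=0
24: 001110110100100001110 → 0, fb=1
25: 011101101001000011101 → 0, fb=1
26: 111011010010000111011 → 1, fb=0
27: 110110100100001110110 → 1, fb=1
28: 101101001000011101101 → 1, fb=0
29: 011010010000111011010 → 0, fb=1
30: 110100100001110110101 → 1, fb=1
31: 101001000011101101011 → 1, fb=0
32: 010010000111011010110 → 0, fb=0
33: 100100001110110101100 → 1, fb=1
34: 001000011101101011001 → 0, fb=1
35: 010000111011010110011 → 0, fb=0
36: 100001110110101100110 → 1, fb=1
37: 000011101101011001101 → 0, fb=0
38: 000111011010110011010 → 0, fb=0
39: 001110110101100110100 → 0, fb=1
40: 011101101011001101001 → 0, fb=1
41: 111011010110011010011 → 1, fb=0
42: 110110101100110100110 → 1, fb=1
43: 101101011001101001101 → 1, fb=0
44: 011010110011010011010 → 0, fb=1
45: 110101100110100110101 → 1, fb=1
46: 101011001101001101011 → 1, fb=0
47: 010110011010011010110 → 0, fb=0
48: 101100110100110101100 → 1, fb=0
49: 011001101001101011000 → 0, fb=1
50: 110011010011010110001 → 1, fb=1
51: 100110100110101100011 → 1, fb=1
52: 001101001101011000111 → 0, fb=1
53: 011010011010110001111 → 0, fb=1
54: 110100110101100011111 → 1, fb=1
55: 101001101011000111111 → 1, fb=0
56: 010011010110001111110 → 0, fb=0
57: 100110101100011111100 → 1, fb=1
58: 001101011000111111001 → 0, fb=1
59: 011010110001111110011 → 0, fb=1
60: 110101100011111100111 → 1, fb=1
61: 101011000111111001111 → 1, fb=0
62: 010110001111110011110 → 0, fb=0
63: 101100011111100111100 → 1, fb=0
64: 011000111111001111000 → 0, fb=1
65: 110001111110011110001 → 1, fb=1
66: 100011111100111100011 → 1, fb=1
67: 000111111001111000111 → 0, fb=0
68: 001111110011110001110 → 0, fb=1
69: 011111100111100011101 → 0, fb=1
70: 111111001111000111011 → 1, fb=0
71: 111110011110001110110 → 1, fb=0
72: 111100111100011101100 → 1, fb=0
73: 111001111000111011000 → 1, fb=0
74: 110011110001110110000 → 1, fb=1
75: 100111100011101100001 → 1, fb=1
76: 001111000111011000011 → 0, fb=1
77: 011110001110110000111 → 0, fb=1
78: 111100011101100001111 → 1, fb=0
79: 111000111011000011110 → 1, fb=0
80: 110001110110000111100 → 1, fb=1
81: 100011101100001111001 → 1, fb=1
82: 000111011000011110011 → 0, fb=0
83: 001110110000111100110 → 0, fb=1
84: 011101100001111001101 → 0, fb=1
85: 111011000011110011011 → 1, fb=0
86: 110110000111100110110 → 1, fb=1
87: 101100001111001101101 → 1, fb=0
88: 011000011110011011010 → 0, fb=1
89: 110000111100110110101 → 1, fb=1
90: 100001111001101101011 → 1, fb=1
91: 000011110011011010111 → 0, fb=0
92: 000111100110110101110 → 0, fb=0
93: 001111001101101011100 → 0, fb=1
94: 011110011011010111001 → 0, fb=1
95: 111100110110101110011 → 1, fb=0
96: 111001101101011100110 → 1, fb=0
97: 110011011010111001100 → 1, fb=1
98: 100110110101110011001 → 1, fb=1
99: 001101101011100110011 → 0, fb=1
100: 011011010111001100111 → 0, fb=1
101: 110110101110011001111 → 1, fb=1
102: 101101011100110011111 → 1, fb=0
103: 011010111001100111110 → 0, fb=1
104: 110101110011001111101 → 1, fb=1
105: 101011100110011111011 → 1, fb=0
106: 010111001100111110110 → 0, fb=0
107: 101110011001111101100 → 1, fb=0
108: 011100110011111011000 → 0, fb=1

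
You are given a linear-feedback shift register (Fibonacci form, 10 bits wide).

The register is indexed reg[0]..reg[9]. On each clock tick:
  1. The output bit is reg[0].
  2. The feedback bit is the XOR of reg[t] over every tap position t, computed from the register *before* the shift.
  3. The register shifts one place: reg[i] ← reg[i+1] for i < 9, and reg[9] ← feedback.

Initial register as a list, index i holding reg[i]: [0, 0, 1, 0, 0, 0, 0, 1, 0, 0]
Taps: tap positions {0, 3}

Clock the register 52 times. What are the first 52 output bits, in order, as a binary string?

0010000100001010010101100011100111111101100001000110

k : reg_k → out_k, fb_k
0: 0010000100 → 0, fb=0
1: 0100001000 → 0, fb=0
2: 1000010000 → 1, fb=1
3: 0000100001 → 0, fb=0
4: 0001000010 → 0, fb=1
5: 0010000101 → 0, fb=0
6: 0100001010 → 0, fb=0
7: 1000010100 → 1, fb=1
8: 0000101001 → 0, fb=0
9: 0001010010 → 0, fb=1
10: 0010100101 → 0, fb=0
11: 0101001010 → 0, fb=1
12: 1010010101 → 1, fb=1
13: 0100101011 → 0, fb=0
14: 1001010110 → 1, fb=0
15: 0010101100 → 0, fb=0
16: 0101011000 → 0, fb=1
17: 1010110001 → 1, fb=1
18: 0101100011 → 0, fb=1
19: 1011000111 → 1, fb=0
20: 0110001110 → 0, fb=0
21: 1100011100 → 1, fb=1
22: 1000111001 → 1, fb=1
23: 0001110011 → 0, fb=1
24: 0011100111 → 0, fb=1
25: 0111001111 → 0, fb=1
26: 1110011111 → 1, fb=1
27: 1100111111 → 1, fb=1
28: 1001111111 → 1, fb=0
29: 0011111110 → 0, fb=1
30: 0111111101 → 0, fb=1
31: 1111111011 → 1, fb=0
32: 1111110110 → 1, fb=0
33: 1111101100 → 1, fb=0
34: 1111011000 → 1, fb=0
35: 1110110000 → 1, fb=1
36: 1101100001 → 1, fb=0
37: 1011000010 → 1, fb=0
38: 0110000100 → 0, fb=0
39: 1100001000 → 1, fb=1
40: 1000010001 → 1, fb=1
41: 0000100011 → 0, fb=0
42: 0001000110 → 0, fb=1
43: 0010001101 → 0, fb=0
44: 0100011010 → 0, fb=0
45: 1000110100 → 1, fb=1
46: 0001101001 → 0, fb=1
47: 0011010011 → 0, fb=1
48: 0110100111 → 0, fb=0
49: 1101001110 → 1, fb=0
50: 1010011100 → 1, fb=1
51: 0100111001 → 0, fb=0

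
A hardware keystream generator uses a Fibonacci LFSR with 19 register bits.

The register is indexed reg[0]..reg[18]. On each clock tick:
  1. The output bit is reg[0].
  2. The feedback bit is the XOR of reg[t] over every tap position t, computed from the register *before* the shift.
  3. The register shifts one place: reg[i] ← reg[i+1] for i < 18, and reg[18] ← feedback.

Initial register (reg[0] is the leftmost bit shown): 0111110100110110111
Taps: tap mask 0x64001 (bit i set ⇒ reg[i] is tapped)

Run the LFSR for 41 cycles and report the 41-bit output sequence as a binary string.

tick  register→output (feedback)
  0  0111110100110110111→0 (1)
  1  1111101001101101111→1 (1)
  2  1111010011011011111→1 (0)
  3  1110100110110111110→1 (1)
  4  1101001101101111101→1 (1)
  5  1010011011011111011→1 (0)
  6  0100110110111110110→0 (0)
  7  1001101101111101100→1 (1)
  8  0011011011111011001→0 (0)
  9  0110110111110110010→0 (0)
 10  1101101111101100100→1 (1)
 11  1011011111011001001→1 (0)
 12  0110111110110010010→0 (0)
 13  1101111101100100100→1 (1)
 14  1011111011001001001→1 (0)
 15  0111110110010010010→0 (0)
 16  1111101100100100100→1 (1)
 17  1111011001001001001→1 (0)
 18  1110110010010010010→1 (1)
 19  1101100100100100101→1 (0)
 20  1011001001001001010→1 (0)
 21  0110010010010010100→0 (1)
 22  1100100100100101001→1 (0)
 23  1001001001001010010→1 (1)
 24  0010010010010100101→0 (1)
 25  0100100100101001011→0 (0)
 26  1001001001010010110→1 (1)
 27  0010010010100101101→0 (1)
 28  0100100101001011011→0 (1)
 29  1001001010010110111→1 (0)
 30  0010010100101101110→0 (1)
 31  0100101001011011101→0 (0)
 32  1001010010110111010→1 (1)
 33  0010100101101110101→0 (0)
 34  0101001011011101010→0 (1)
 35  1010010110111010101→1 (1)
 36  0100101101110101011→0 (0)
 37  1001011011101010110→1 (1)
 38  0010110111010101101→0 (1)
 39  0101101110101011011→0 (1)
 40  1011011101010110111→1 (0)

01111101001101101111101100100100100101001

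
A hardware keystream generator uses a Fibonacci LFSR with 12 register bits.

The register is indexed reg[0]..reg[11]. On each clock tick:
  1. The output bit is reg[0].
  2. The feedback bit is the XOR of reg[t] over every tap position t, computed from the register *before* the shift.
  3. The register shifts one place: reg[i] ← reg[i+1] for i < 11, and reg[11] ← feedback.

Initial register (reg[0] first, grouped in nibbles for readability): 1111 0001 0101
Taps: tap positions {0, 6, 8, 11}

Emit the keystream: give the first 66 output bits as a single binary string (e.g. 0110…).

111100010101010111101000010100110101011000001001011000100010100000

k : reg_k → out_k, fb_k
0: 111100010101 → 1, fb=0
1: 111000101010 → 1, fb=1
2: 110001010101 → 1, fb=0
3: 100010101010 → 1, fb=1
4: 000101010101 → 0, fb=1
5: 001010101011 → 0, fb=1
6: 010101010111 → 0, fb=1
7: 101010101111 → 1, fb=0
8: 010101011110 → 0, fb=1
9: 101010111101 → 1, fb=0
10: 010101111010 → 0, fb=0
11: 101011110100 → 1, fb=0
12: 010111101000 → 0, fb=0
13: 101111010000 → 1, fb=1
14: 011110100001 → 0, fb=0
15: 111101000010 → 1, fb=1
16: 111010000101 → 1, fb=0
17: 110100001010 → 1, fb=0
18: 101000010100 → 1, fb=1
19: 010000101001 → 0, fb=1
20: 100001010011 → 1, fb=0
21: 000010100110 → 0, fb=1
22: 000101001101 → 0, fb=0
23: 001010011010 → 0, fb=1
24: 010100110101 → 0, fb=0
25: 101001101010 → 1, fb=1
26: 010011010101 → 0, fb=1
27: 100110101011 → 1, fb=0
28: 001101010110 → 0, fb=0
29: 011010101100 → 0, fb=0
30: 110101011000 → 1, fb=0
31: 101010110000 → 1, fb=0
32: 010101100000 → 0, fb=1
33: 101011000001 → 1, fb=0
34: 010110000010 → 0, fb=0
35: 101100000100 → 1, fb=1
36: 011000001001 → 0, fb=0
37: 110000010010 → 1, fb=1
38: 100000100101 → 1, fb=1
39: 000001001011 → 0, fb=0
40: 000010010110 → 0, fb=0
41: 000100101100 → 0, fb=0
42: 001001011000 → 0, fb=1
43: 010010110001 → 0, fb=0
44: 100101100010 → 1, fb=0
45: 001011000100 → 0, fb=0
46: 010110001000 → 0, fb=1
47: 101100010001 → 1, fb=0
48: 011000100010 → 0, fb=1
49: 110001000101 → 1, fb=0
50: 100010001010 → 1, fb=0
51: 000100010100 → 0, fb=0
52: 001000101000 → 0, fb=0
53: 010001010000 → 0, fb=0
54: 100010100000 → 1, fb=0
55: 000101000000 → 0, fb=0
56: 001010000000 → 0, fb=0
57: 010100000000 → 0, fb=0
58: 101000000000 → 1, fb=1
59: 010000000001 → 0, fb=1
60: 100000000011 → 1, fb=0
61: 000000000110 → 0, fb=0
62: 000000001100 → 0, fb=1
63: 000000011001 → 0, fb=0
64: 000000110010 → 0, fb=1
65: 000001100101 → 0, fb=0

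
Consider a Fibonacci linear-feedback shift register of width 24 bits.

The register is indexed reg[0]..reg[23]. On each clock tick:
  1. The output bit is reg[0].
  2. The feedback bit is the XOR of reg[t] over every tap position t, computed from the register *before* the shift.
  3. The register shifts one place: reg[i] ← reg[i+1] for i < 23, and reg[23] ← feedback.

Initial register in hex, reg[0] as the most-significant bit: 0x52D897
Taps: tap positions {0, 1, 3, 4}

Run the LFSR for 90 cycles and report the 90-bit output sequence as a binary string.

k : reg_k → out_k, fb_k
0: 010100101101100010010111 → 0, fb=0
1: 101001011011000100101110 → 1, fb=1
2: 010010110110001001011101 → 0, fb=0
3: 100101101100010010111010 → 1, fb=0
4: 001011011000100101110100 → 0, fb=1
5: 010110110001001011101001 → 0, fb=1
6: 101101100010010111010011 → 1, fb=0
7: 011011000100101110100110 → 0, fb=0
8: 110110001001011101001100 → 1, fb=0
9: 101100010010111010011000 → 1, fb=0
10: 011000100101110100110000 → 0, fb=1
11: 110001001011101001100001 → 1, fb=0
12: 100010010111010011000010 → 1, fb=0
13: 000100101110100110000100 → 0, fb=1
14: 001001011101001100001001 → 0, fb=0
15: 010010111010011000010010 → 0, fb=0
16: 100101110100110000100100 → 1, fb=0
17: 001011101001100001001000 → 0, fb=1
18: 010111010011000010010001 → 0, fb=1
19: 101110100110000100100011 → 1, fb=1
20: 011101001100001001000111 → 0, fb=0
21: 111010011000010010001110 → 1, fb=1
22: 110100110000100100011101 → 1, fb=1
23: 101001100001001000111011 → 1, fb=1
24: 010011000010010001110111 → 0, fb=0
25: 100110000100100011101110 → 1, fb=1
26: 001100001001000111011101 → 0, fb=1
27: 011000010010001110111011 → 0, fb=1
28: 110000100100011101110111 → 1, fb=0
29: 100001001000111011101110 → 1, fb=1
30: 000010010001110111011101 → 0, fb=1
31: 000100100011101110111011 → 0, fb=1
32: 001001000111011101110111 → 0, fb=0
33: 010010001110111011101110 → 0, fb=0
34: 100100011101110111011100 → 1, fb=0
35: 001000111011101110111000 → 0, fb=0
36: 010001110111011101110000 → 0, fb=1
37: 100011101110111011100001 → 1, fb=0
38: 000111011101110111000010 → 0, fb=0
39: 001110111011101110000100 → 0, fb=0
40: 011101110111011100001000 → 0, fb=0
41: 111011101110111000010000 → 1, fb=1
42: 110111011101110000100001 → 1, fb=0
43: 101110111011100001000010 → 1, fb=1
44: 011101110111000010000101 → 0, fb=0
45: 111011101110000100001010 → 1, fb=1
46: 110111011100001000010101 → 1, fb=0
47: 101110111000010000101010 → 1, fb=1
48: 011101110000100001010101 → 0, fb=0
49: 111011100001000010101010 → 1, fb=1
50: 110111000010000101010101 → 1, fb=0
51: 101110000100001010101010 → 1, fb=1
52: 011100001000010101010101 → 0, fb=0
53: 111000010000101010101010 → 1, fb=0
54: 110000100001010101010100 → 1, fb=0
55: 100001000010101010101000 → 1, fb=1
56: 000010000101010101010001 → 0, fb=1
57: 000100001010101010100011 → 0, fb=1
58: 001000010101010101000111 → 0, fb=0
59: 010000101010101010001110 → 0, fb=1
60: 100001010101010100011101 → 1, fb=1
61: 000010101010101000111011 → 0, fb=1
62: 000101010101010001110111 → 0, fb=1
63: 001010101010100011101111 → 0, fb=1
64: 010101010101000111011111 → 0, fb=0
65: 101010101010001110111110 → 1, fb=0
66: 010101010100011101111100 → 0, fb=0
67: 101010101000111011111000 → 1, fb=0
68: 010101010001110111110000 → 0, fb=0
69: 101010100011101111100000 → 1, fb=0
70: 010101000111011111000000 → 0, fb=0
71: 101010001110111110000000 → 1, fb=0
72: 010100011101111100000000 → 0, fb=0
73: 101000111011111000000000 → 1, fb=1
74: 010001110111110000000001 → 0, fb=1
75: 100011101111100000000011 → 1, fb=0
76: 000111011111000000000110 → 0, fb=0
77: 001110111110000000001100 → 0, fb=0
78: 011101111100000000011000 → 0, fb=0
79: 111011111000000000110000 → 1, fb=1
80: 110111110000000001100001 → 1, fb=0
81: 101111100000000011000010 → 1, fb=1
82: 011111000000000110000101 → 0, fb=1
83: 111110000000001100001011 → 1, fb=0
84: 111100000000011000010110 → 1, fb=1
85: 111000000000110000101101 → 1, fb=0
86: 110000000001100001011010 → 1, fb=0
87: 100000000011000010110100 → 1, fb=1
88: 000000000110000101101001 → 0, fb=0
89: 000000001100001011010010 → 0, fb=0

010100101101100010010111010011000010010001110111011101110000100001010101010100011101111100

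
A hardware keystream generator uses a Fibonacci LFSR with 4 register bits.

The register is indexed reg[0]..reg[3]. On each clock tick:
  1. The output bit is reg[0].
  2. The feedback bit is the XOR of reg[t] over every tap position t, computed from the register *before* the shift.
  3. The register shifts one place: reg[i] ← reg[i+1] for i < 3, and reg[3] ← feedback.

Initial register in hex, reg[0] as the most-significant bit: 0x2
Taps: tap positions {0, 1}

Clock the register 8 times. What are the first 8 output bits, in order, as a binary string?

00100110

step | reg (before) | out | fb
   0 | 0010 | 0 | 0
   1 | 0100 | 0 | 1
   2 | 1001 | 1 | 1
   3 | 0011 | 0 | 0
   4 | 0110 | 0 | 1
   5 | 1101 | 1 | 0
   6 | 1010 | 1 | 1
   7 | 0101 | 0 | 1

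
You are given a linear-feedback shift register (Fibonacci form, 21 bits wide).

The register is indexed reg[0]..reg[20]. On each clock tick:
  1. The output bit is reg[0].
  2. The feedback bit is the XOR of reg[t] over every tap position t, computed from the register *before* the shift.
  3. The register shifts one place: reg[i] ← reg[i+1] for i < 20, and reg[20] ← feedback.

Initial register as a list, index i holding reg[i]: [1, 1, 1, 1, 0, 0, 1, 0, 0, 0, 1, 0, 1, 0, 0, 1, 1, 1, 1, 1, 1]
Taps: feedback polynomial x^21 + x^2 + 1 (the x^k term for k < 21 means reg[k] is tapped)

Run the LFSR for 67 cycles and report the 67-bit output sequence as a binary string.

k : reg_k → out_k, fb_k
0: 111100100010100111111 → 1, fb=0
1: 111001000101001111110 → 1, fb=0
2: 110010001010011111100 → 1, fb=1
3: 100100010100111111001 → 1, fb=1
4: 001000101001111110011 → 0, fb=1
5: 010001010011111100111 → 0, fb=0
6: 100010100111111001110 → 1, fb=1
7: 000101001111110011101 → 0, fb=0
8: 001010011111100111010 → 0, fb=1
9: 010100111111001110101 → 0, fb=0
10: 101001111110011101010 → 1, fb=0
11: 010011111100111010100 → 0, fb=0
12: 100111111001110101000 → 1, fb=1
13: 001111110011101010001 → 0, fb=1
14: 011111100111010100011 → 0, fb=1
15: 111111001110101000111 → 1, fb=0
16: 111110011101010001110 → 1, fb=0
17: 111100111010100011100 → 1, fb=0
18: 111001110101000111000 → 1, fb=0
19: 110011101010001110000 → 1, fb=1
20: 100111010100011100001 → 1, fb=1
21: 001110101000111000011 → 0, fb=1
22: 011101010001110000111 → 0, fb=1
23: 111010100011100001111 → 1, fb=0
24: 110101000111000011110 → 1, fb=1
25: 101010001110000111101 → 1, fb=0
26: 010100011100001111010 → 0, fb=0
27: 101000111000011110100 → 1, fb=0
28: 010001110000111101000 → 0, fb=0
29: 100011100001111010000 → 1, fb=1
30: 000111000011110100001 → 0, fb=0
31: 001110000111101000010 → 0, fb=1
32: 011100001111010000101 → 0, fb=1
33: 111000011110100001011 → 1, fb=0
34: 110000111101000010110 → 1, fb=1
35: 100001111010000101101 → 1, fb=1
36: 000011110100001011011 → 0, fb=0
37: 000111101000010110110 → 0, fb=0
38: 001111010000101101100 → 0, fb=1
39: 011110100001011011001 → 0, fb=1
40: 111101000010110110011 → 1, fb=0
41: 111010000101101100110 → 1, fb=0
42: 110100001011011001100 → 1, fb=1
43: 101000010110110011001 → 1, fb=0
44: 010000101101100110010 → 0, fb=0
45: 100001011011001100100 → 1, fb=1
46: 000010110110011001001 → 0, fb=0
47: 000101101100110010010 → 0, fb=0
48: 001011011001100100100 → 0, fb=1
49: 010110110011001001001 → 0, fb=0
50: 101101100110010010010 → 1, fb=0
51: 011011001100100100100 → 0, fb=1
52: 110110011001001001001 → 1, fb=1
53: 101100110010010010011 → 1, fb=0
54: 011001100100100100110 → 0, fb=1
55: 110011001001001001101 → 1, fb=1
56: 100110010010010011011 → 1, fb=1
57: 001100100100100110111 → 0, fb=1
58: 011001001001001101111 → 0, fb=1
59: 110010010010011011111 → 1, fb=1
60: 100100100100110111111 → 1, fb=1
61: 001001001001101111111 → 0, fb=1
62: 010010010011011111111 → 0, fb=0
63: 100100100110111111110 → 1, fb=1
64: 001001001101111111101 → 0, fb=1
65: 010010011011111111011 → 0, fb=0
66: 100100110111111110110 → 1, fb=1

1111001000101001111110011101010001110000111101000010110110011001001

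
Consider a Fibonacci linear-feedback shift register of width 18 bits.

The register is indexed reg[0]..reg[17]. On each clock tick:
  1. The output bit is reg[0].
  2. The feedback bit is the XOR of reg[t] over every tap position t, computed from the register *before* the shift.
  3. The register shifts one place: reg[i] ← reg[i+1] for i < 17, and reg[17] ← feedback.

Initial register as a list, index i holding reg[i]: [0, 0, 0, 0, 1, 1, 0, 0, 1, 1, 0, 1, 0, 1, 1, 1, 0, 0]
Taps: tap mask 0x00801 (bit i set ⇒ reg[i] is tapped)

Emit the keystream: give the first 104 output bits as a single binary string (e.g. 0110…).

step | reg (before) | out | fb
   0 | 000011001101011100 | 0 | 1
   1 | 000110011010111001 | 0 | 0
   2 | 001100110101110010 | 0 | 1
   3 | 011001101011100101 | 0 | 1
   4 | 110011010111001011 | 1 | 0
   5 | 100110101110010110 | 1 | 1
   6 | 001101011100101101 | 0 | 0
   7 | 011010111001011010 | 0 | 1
   8 | 110101110010110101 | 1 | 1
   9 | 101011100101101011 | 1 | 0
  10 | 010111001011010110 | 0 | 1
  11 | 101110010110101101 | 1 | 1
  12 | 011100101101011011 | 0 | 1
  13 | 111001011010110111 | 1 | 1
  14 | 110010110101101111 | 1 | 0
  15 | 100101101011011110 | 1 | 0
  16 | 001011010110111100 | 0 | 0
  17 | 010110101101111000 | 0 | 1
  18 | 101101011011110001 | 1 | 0
  19 | 011010110111100010 | 0 | 1
  20 | 110101101111000101 | 1 | 0
  21 | 101011011110001010 | 1 | 1
  22 | 010110111100010101 | 0 | 0
  23 | 101101111000101010 | 1 | 1
  24 | 011011110001010101 | 0 | 1
  25 | 110111100010101011 | 1 | 1
  26 | 101111000101010111 | 1 | 0
  27 | 011110001010101110 | 0 | 0
  28 | 111100010101011100 | 1 | 0
  29 | 111000101010111000 | 1 | 1
  30 | 110001010101110001 | 1 | 0
  31 | 100010101011100010 | 1 | 0
  32 | 000101010111000100 | 0 | 1
  33 | 001010101110001001 | 0 | 0
  34 | 010101011100010010 | 0 | 0
  35 | 101010111000100100 | 1 | 1
  36 | 010101110001001001 | 0 | 1
  37 | 101011100010010011 | 1 | 1
  38 | 010111000100100111 | 0 | 0
  39 | 101110001001001110 | 1 | 0
  40 | 011100010010011100 | 0 | 0
  41 | 111000100100111000 | 1 | 1
  42 | 110001001001110001 | 1 | 0
  43 | 100010010011100010 | 1 | 0
  44 | 000100100111000100 | 0 | 1
  45 | 001001001110001001 | 0 | 0
  46 | 010010011100010010 | 0 | 0
  47 | 100100111000100100 | 1 | 1
  48 | 001001110001001001 | 0 | 1
  49 | 010011100010010011 | 0 | 0
  50 | 100111000100100110 | 1 | 1
  51 | 001110001001001101 | 0 | 1
  52 | 011100010010011011 | 0 | 0
  53 | 111000100100110110 | 1 | 1
  54 | 110001001001101101 | 1 | 0
  55 | 100010010011011010 | 1 | 0
  56 | 000100100110110100 | 0 | 0
  57 | 001001001101101000 | 0 | 1
  58 | 010010011011010001 | 0 | 1
  59 | 100100110110100011 | 1 | 1
  60 | 001001101101000111 | 0 | 1
  61 | 010011011010001111 | 0 | 0
  62 | 100110110100011110 | 1 | 1
  63 | 001101101000111101 | 0 | 0
  64 | 011011010001111010 | 0 | 1
  65 | 110110100011110101 | 1 | 0
  66 | 101101000111101010 | 1 | 0
  67 | 011010001111010100 | 0 | 1
  68 | 110100011110101001 | 1 | 1
  69 | 101000111101010011 | 1 | 0
  70 | 010001111010100110 | 0 | 0
  71 | 100011110101001100 | 1 | 0
  72 | 000111101010011000 | 0 | 0
  73 | 001111010100110000 | 0 | 0
  74 | 011110101001100000 | 0 | 1
  75 | 111101010011000001 | 1 | 0
  76 | 111010100110000010 | 1 | 1
  77 | 110101001100000101 | 1 | 1
  78 | 101010011000001011 | 1 | 1
  79 | 010100110000010111 | 0 | 0
  80 | 101001100000101110 | 1 | 1
  81 | 010011000001011101 | 0 | 1
  82 | 100110000010111011 | 1 | 1
  83 | 001100000101110111 | 0 | 1
  84 | 011000001011101111 | 0 | 1
  85 | 110000010111011111 | 1 | 0
  86 | 100000101110111110 | 1 | 1
  87 | 000001011101111101 | 0 | 1
  88 | 000010111011111011 | 0 | 1
  89 | 000101110111110111 | 0 | 1
  90 | 001011101111101111 | 0 | 1
  91 | 010111011111011111 | 0 | 1
  92 | 101110111110111111 | 1 | 1
  93 | 011101111101111111 | 0 | 1
  94 | 111011111011111111 | 1 | 0
  95 | 110111110111111110 | 1 | 0
  96 | 101111101111111100 | 1 | 0
  97 | 011111011111111000 | 0 | 1
  98 | 111110111111110001 | 1 | 0
  99 | 111101111111100010 | 1 | 0
 100 | 111011111111000100 | 1 | 0
 101 | 110111111110001000 | 1 | 1
 102 | 101111111100010001 | 1 | 1
 103 | 011111111000100011 | 0 | 0

00001100110101110010110101101111000101010111000100100111000100100110110100011110101001100000101110111110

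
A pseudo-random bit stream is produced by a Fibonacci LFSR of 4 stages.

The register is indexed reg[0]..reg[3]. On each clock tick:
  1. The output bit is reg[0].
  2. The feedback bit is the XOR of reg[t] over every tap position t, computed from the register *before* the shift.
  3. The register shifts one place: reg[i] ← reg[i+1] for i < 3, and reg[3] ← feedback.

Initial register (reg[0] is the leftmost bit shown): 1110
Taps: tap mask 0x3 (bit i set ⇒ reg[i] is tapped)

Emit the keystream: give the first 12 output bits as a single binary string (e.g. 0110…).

111000100110

step | reg (before) | out | fb
   0 | 1110 | 1 | 0
   1 | 1100 | 1 | 0
   2 | 1000 | 1 | 1
   3 | 0001 | 0 | 0
   4 | 0010 | 0 | 0
   5 | 0100 | 0 | 1
   6 | 1001 | 1 | 1
   7 | 0011 | 0 | 0
   8 | 0110 | 0 | 1
   9 | 1101 | 1 | 0
  10 | 1010 | 1 | 1
  11 | 0101 | 0 | 1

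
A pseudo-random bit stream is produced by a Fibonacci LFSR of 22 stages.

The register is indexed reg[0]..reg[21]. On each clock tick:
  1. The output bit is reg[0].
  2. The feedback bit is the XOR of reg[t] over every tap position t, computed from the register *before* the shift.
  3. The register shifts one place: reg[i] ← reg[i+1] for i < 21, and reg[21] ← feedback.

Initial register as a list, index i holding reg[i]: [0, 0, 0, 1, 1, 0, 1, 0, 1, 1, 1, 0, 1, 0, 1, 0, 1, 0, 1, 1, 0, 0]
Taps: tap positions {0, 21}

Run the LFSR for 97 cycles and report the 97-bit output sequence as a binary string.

tick  register→output (feedback)
  0  0001101011101010101100→0 (0)
  1  0011010111010101011000→0 (0)
  2  0110101110101010110000→0 (0)
  3  1101011101010101100000→1 (1)
  4  1010111010101011000001→1 (0)
  5  0101110101010110000010→0 (0)
  6  1011101010101100000100→1 (1)
  7  0111010101011000001001→0 (1)
  8  1110101010110000010011→1 (0)
  9  1101010101100000100110→1 (1)
 10  1010101011000001001101→1 (0)
 11  0101010110000010011010→0 (0)
 12  1010101100000100110100→1 (1)
 13  0101011000001001101001→0 (1)
 14  1010110000010011010011→1 (0)
 15  0101100000100110100110→0 (0)
 16  1011000001001101001100→1 (1)
 17  0110000010011010011001→0 (1)
 18  1100000100110100110011→1 (0)
 19  1000001001101001100110→1 (1)
 20  0000010011010011001101→0 (1)
 21  0000100110100110011011→0 (1)
 22  0001001101001100110111→0 (1)
 23  0010011010011001101111→0 (1)
 24  0100110100110011011111→0 (1)
 25  1001101001100110111111→1 (0)
 26  0011010011001101111110→0 (0)
 27  0110100110011011111100→0 (0)
 28  1101001100110111111000→1 (1)
 29  1010011001101111110001→1 (0)
 30  0100110011011111100010→0 (0)
 31  1001100110111111000100→1 (1)
 32  0011001101111110001001→0 (1)
 33  0110011011111100010011→0 (1)
 34  1100110111111000100111→1 (0)
 35  1001101111110001001110→1 (1)
 36  0011011111100010011101→0 (1)
 37  0110111111000100111011→0 (1)
 38  1101111110001001110111→1 (0)
 39  1011111100010011101110→1 (1)
 40  0111111000100111011101→0 (1)
 41  1111110001001110111011→1 (0)
 42  1111100010011101110110→1 (1)
 43  1111000100111011101101→1 (0)
 44  1110001001110111011010→1 (1)
 45  1100010011101110110101→1 (0)
 46  1000100111011101101010→1 (1)
 47  0001001110111011010101→0 (1)
 48  0010011101110110101011→0 (1)
 49  0100111011101101010111→0 (1)
 50  1001110111011010101111→1 (0)
 51  0011101110110101011110→0 (0)
 52  0111011101101010111100→0 (0)
 53  1110111011010101111000→1 (1)
 54  1101110110101011110001→1 (0)
 55  1011101101010111100010→1 (1)
 56  0111011010101111000101→0 (1)
 57  1110110101011110001011→1 (0)
 58  1101101010111100010110→1 (1)
 59  1011010101111000101101→1 (0)
 60  0110101011110001011010→0 (0)
 61  1101010111100010110100→1 (1)
 62  1010101111000101101001→1 (0)
 63  0101011110001011010010→0 (0)
 64  1010111100010110100100→1 (1)
 65  0101111000101101001001→0 (1)
 66  1011110001011010010011→1 (0)
 67  0111100010110100100110→0 (0)
 68  1111000101101001001100→1 (1)
 69  1110001011010010011001→1 (0)
 70  1100010110100100110010→1 (1)
 71  1000101101001001100101→1 (0)
 72  0001011010010011001010→0 (0)
 73  0010110100100110010100→0 (0)
 74  0101101001001100101000→0 (0)
 75  1011010010011001010000→1 (1)
 76  0110100100110010100001→0 (1)
 77  1101001001100101000011→1 (0)
 78  1010010011001010000110→1 (1)
 79  0100100110010100001101→0 (1)
 80  1001001100101000011011→1 (0)
 81  0010011001010000110110→0 (0)
 82  0100110010100001101100→0 (0)
 83  1001100101000011011000→1 (1)
 84  0011001010000110110001→0 (1)
 85  0110010100001101100011→0 (1)
 86  1100101000011011000111→1 (0)
 87  1001010000110110001110→1 (1)
 88  0010100001101100011101→0 (1)
 89  0101000011011000111011→0 (1)
 90  1010000110110001110111→1 (0)
 91  0100001101100011101110→0 (0)
 92  1000011011000111011100→1 (1)
 93  0000110110001110111001→0 (1)
 94  0001101100011101110011→0 (1)
 95  0011011000111011100111→0 (1)
 96  0110110001110111001111→0 (1)

0001101011101010101100000100110100110011011111100010011101110110101011110001011010010011001010000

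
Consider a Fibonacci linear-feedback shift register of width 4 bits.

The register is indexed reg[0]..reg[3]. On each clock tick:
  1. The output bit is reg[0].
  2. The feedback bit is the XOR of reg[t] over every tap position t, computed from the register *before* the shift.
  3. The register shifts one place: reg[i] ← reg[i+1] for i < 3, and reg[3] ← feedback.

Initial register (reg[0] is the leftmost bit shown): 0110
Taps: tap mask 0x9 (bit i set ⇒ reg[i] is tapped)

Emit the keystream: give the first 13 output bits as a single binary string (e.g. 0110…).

0110010001111

tick  register→output (feedback)
  0  0110→0 (0)
  1  1100→1 (1)
  2  1001→1 (0)
  3  0010→0 (0)
  4  0100→0 (0)
  5  1000→1 (1)
  6  0001→0 (1)
  7  0011→0 (1)
  8  0111→0 (1)
  9  1111→1 (0)
 10  1110→1 (1)
 11  1101→1 (0)
 12  1010→1 (1)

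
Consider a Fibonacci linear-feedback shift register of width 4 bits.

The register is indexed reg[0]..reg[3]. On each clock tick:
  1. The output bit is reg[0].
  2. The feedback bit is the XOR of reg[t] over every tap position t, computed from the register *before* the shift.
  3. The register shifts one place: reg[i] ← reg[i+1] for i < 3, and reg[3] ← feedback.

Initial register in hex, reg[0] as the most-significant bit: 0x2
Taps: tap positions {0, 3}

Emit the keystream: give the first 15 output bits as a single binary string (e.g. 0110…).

k : reg_k → out_k, fb_k
0: 0010 → 0, fb=0
1: 0100 → 0, fb=0
2: 1000 → 1, fb=1
3: 0001 → 0, fb=1
4: 0011 → 0, fb=1
5: 0111 → 0, fb=1
6: 1111 → 1, fb=0
7: 1110 → 1, fb=1
8: 1101 → 1, fb=0
9: 1010 → 1, fb=1
10: 0101 → 0, fb=1
11: 1011 → 1, fb=0
12: 0110 → 0, fb=0
13: 1100 → 1, fb=1
14: 1001 → 1, fb=0

001000111101011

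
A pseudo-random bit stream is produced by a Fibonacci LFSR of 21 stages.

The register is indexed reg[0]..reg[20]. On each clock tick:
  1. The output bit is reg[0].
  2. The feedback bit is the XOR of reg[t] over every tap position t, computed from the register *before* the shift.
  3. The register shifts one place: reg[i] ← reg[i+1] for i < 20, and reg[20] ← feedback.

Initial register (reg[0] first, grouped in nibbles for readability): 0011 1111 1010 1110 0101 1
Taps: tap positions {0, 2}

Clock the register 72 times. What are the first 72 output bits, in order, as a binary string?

k : reg_k → out_k, fb_k
0: 001111111010111001011 → 0, fb=1
1: 011111110101110010111 → 0, fb=1
2: 111111101011100101111 → 1, fb=0
3: 111111010111001011110 → 1, fb=0
4: 111110101110010111100 → 1, fb=0
5: 111101011100101111000 → 1, fb=0
6: 111010111001011110000 → 1, fb=0
7: 110101110010111100000 → 1, fb=1
8: 101011100101111000001 → 1, fb=0
9: 010111001011110000010 → 0, fb=0
10: 101110010111100000100 → 1, fb=0
11: 011100101111000001000 → 0, fb=1
12: 111001011110000010001 → 1, fb=0
13: 110010111100000100010 → 1, fb=1
14: 100101111000001000101 → 1, fb=1
15: 001011110000010001011 → 0, fb=1
16: 010111100000100010111 → 0, fb=0
17: 101111000001000101110 → 1, fb=0
18: 011110000010001011100 → 0, fb=1
19: 111100000100010111001 → 1, fb=0
20: 111000001000101110010 → 1, fb=0
21: 110000010001011100100 → 1, fb=1
22: 100000100010111001001 → 1, fb=1
23: 000001000101110010011 → 0, fb=0
24: 000010001011100100110 → 0, fb=0
25: 000100010111001001100 → 0, fb=0
26: 001000101110010011000 → 0, fb=1
27: 010001011100100110001 → 0, fb=0
28: 100010111001001100010 → 1, fb=1
29: 000101110010011000101 → 0, fb=0
30: 001011100100110001010 → 0, fb=1
31: 010111001001100010101 → 0, fb=0
32: 101110010011000101010 → 1, fb=0
33: 011100100110001010100 → 0, fb=1
34: 111001001100010101001 → 1, fb=0
35: 110010011000101010010 → 1, fb=1
36: 100100110001010100101 → 1, fb=1
37: 001001100010101001011 → 0, fb=1
38: 010011000101010010111 → 0, fb=0
39: 100110001010100101110 → 1, fb=1
40: 001100010101001011101 → 0, fb=1
41: 011000101010010111011 → 0, fb=1
42: 110001010100101110111 → 1, fb=1
43: 100010101001011101111 → 1, fb=1
44: 000101010010111011111 → 0, fb=0
45: 001010100101110111110 → 0, fb=1
46: 010101001011101111101 → 0, fb=0
47: 101010010111011111010 → 1, fb=0
48: 010100101110111110100 → 0, fb=0
49: 101001011101111101000 → 1, fb=0
50: 010010111011111010000 → 0, fb=0
51: 100101110111110100000 → 1, fb=1
52: 001011101111101000001 → 0, fb=1
53: 010111011111010000011 → 0, fb=0
54: 101110111110100000110 → 1, fb=0
55: 011101111101000001100 → 0, fb=1
56: 111011111010000011001 → 1, fb=0
57: 110111110100000110010 → 1, fb=1
58: 101111101000001100101 → 1, fb=0
59: 011111010000011001010 → 0, fb=1
60: 111110100000110010101 → 1, fb=0
61: 111101000001100101010 → 1, fb=0
62: 111010000011001010100 → 1, fb=0
63: 110100000110010101000 → 1, fb=1
64: 101000001100101010001 → 1, fb=0
65: 010000011001010100010 → 0, fb=0
66: 100000110010101000100 → 1, fb=1
67: 000001100101010001001 → 0, fb=0
68: 000011001010100010010 → 0, fb=0
69: 000110010101000100100 → 0, fb=0
70: 001100101010001001000 → 0, fb=1
71: 011001010100010010001 → 0, fb=1

001111111010111001011110000010001011100100110001010100101110111110100000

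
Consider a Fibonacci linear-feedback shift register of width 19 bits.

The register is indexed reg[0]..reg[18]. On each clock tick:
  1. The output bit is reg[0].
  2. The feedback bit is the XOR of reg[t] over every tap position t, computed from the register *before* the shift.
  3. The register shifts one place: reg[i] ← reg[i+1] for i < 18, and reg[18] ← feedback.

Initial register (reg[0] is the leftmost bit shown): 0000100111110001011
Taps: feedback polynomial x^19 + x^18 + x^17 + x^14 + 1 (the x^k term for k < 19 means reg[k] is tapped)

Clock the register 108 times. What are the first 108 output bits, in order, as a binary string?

k : reg_k → out_k, fb_k
0: 0000100111110001011 → 0, fb=0
1: 0001001111100010110 → 0, fb=0
2: 0010011111000101100 → 0, fb=0
3: 0100111110001011000 → 0, fb=1
4: 1001111100010110001 → 1, fb=1
5: 0011111000101100011 → 0, fb=0
6: 0111110001011000110 → 0, fb=1
7: 1111100010110001101 → 1, fb=0
8: 1111000101100011010 → 1, fb=1
9: 1110001011000110101 → 1, fb=1
10: 1100010110001101011 → 1, fb=1
11: 1000101100011010111 → 1, fb=0
12: 0001011000110101110 → 0, fb=1
13: 0010110001101011101 → 0, fb=0
14: 0101100011010111010 → 0, fb=0
15: 1011000110101110100 → 1, fb=0
16: 0110001101011101000 → 0, fb=0
17: 1100011010111010000 → 1, fb=0
18: 1000110101110100000 → 1, fb=1
19: 0001101011101000001 → 0, fb=1
20: 0011010111010000011 → 0, fb=0
21: 0110101110100000110 → 0, fb=1
22: 1101011101000001101 → 1, fb=0
23: 1010111010000011010 → 1, fb=1
24: 0101110100000110101 → 0, fb=0
25: 1011101000001101010 → 1, fb=0
26: 0111010000011010100 → 0, fb=1
27: 1110100000110101001 → 1, fb=0
28: 1101000001101010010 → 1, fb=1
29: 1010000011010100101 → 1, fb=0
30: 0100000110101001010 → 0, fb=1
31: 1000001101010010101 → 1, fb=1
32: 0000011010100101011 → 0, fb=0
33: 0000110101001010110 → 0, fb=0
34: 0001101010010101100 → 0, fb=0
35: 0011010100101011000 → 0, fb=1
36: 0110101001010110001 → 0, fb=0
37: 1101010010101100010 → 1, fb=0
38: 1010100101011000100 → 1, fb=1
39: 0101001010110001001 → 0, fb=1
40: 1010010101100010011 → 1, fb=0
41: 0100101011000100110 → 0, fb=1
42: 1001010110001001101 → 1, fb=0
43: 0010101100010011010 → 0, fb=0
44: 0101011000100110100 → 0, fb=1
45: 1010110001001101001 → 1, fb=0
46: 0101100010011010010 → 0, fb=0
47: 1011000100110100100 → 1, fb=1
48: 0110001001101001001 → 0, fb=1
49: 1100010011010010011 → 1, fb=0
50: 1000100110100100110 → 1, fb=0
51: 0001001101001001100 → 0, fb=0
52: 0010011010010011000 → 0, fb=1
53: 0100110100100110001 → 0, fb=0
54: 1001101001001100010 → 1, fb=0
55: 0011010010011000100 → 0, fb=0
56: 0110100100110001000 → 0, fb=0
57: 1101001001100010000 → 1, fb=0
58: 1010010011000100000 → 1, fb=1
59: 0100100110001000001 → 0, fb=1
60: 1001001100010000011 → 1, fb=1
61: 0010011000100000111 → 0, fb=0
62: 0100110001000001110 → 0, fb=1
63: 1001100010000011101 → 1, fb=1
64: 0011000100000111011 → 0, fb=1
65: 0110001000001110111 → 0, fb=1
66: 1100010000011101111 → 1, fb=1
67: 1000100000111011111 → 1, fb=0
68: 0001000001110111110 → 0, fb=0
69: 0010000011101111100 → 0, fb=1
70: 0100000111011111001 → 0, fb=0
71: 1000001110111110010 → 1, fb=1
72: 0000011101111100101 → 0, fb=1
73: 0000111011111001011 → 0, fb=0
74: 0001110111110010110 → 0, fb=0
75: 0011101111100101100 → 0, fb=0
76: 0111011111001011000 → 0, fb=1
77: 1110111110010110001 → 1, fb=1
78: 1101111100101100011 → 1, fb=1
79: 1011111001011000111 → 1, fb=1
80: 0111110010110001111 → 0, fb=0
81: 1111100101100011110 → 1, fb=1
82: 1111001011000111101 → 1, fb=1
83: 1110010110001111011 → 1, fb=0
84: 1100101100011110110 → 1, fb=1
85: 1001011000111101101 → 1, fb=0
86: 0010110001111011010 → 0, fb=0
87: 0101100011110110100 → 0, fb=1
88: 1011000111101101001 → 1, fb=0
89: 0110001111011010010 → 0, fb=0
90: 1100011110110100100 → 1, fb=1
91: 1000111101101001001 → 1, fb=0
92: 0001111011010010010 → 0, fb=0
93: 0011110110100100100 → 0, fb=0
94: 0111101101001001000 → 0, fb=0
95: 1111011010010010000 → 1, fb=0
96: 1110110100100100000 → 1, fb=1
97: 1101101001001000001 → 1, fb=0
98: 1011010010010000010 → 1, fb=0
99: 0110100100100000100 → 0, fb=0
100: 1101001001000001000 → 1, fb=1
101: 1010010010000010001 → 1, fb=1
102: 0100100100000100011 → 0, fb=0
103: 1001001000001000110 → 1, fb=0
104: 0010010000010001100 → 0, fb=0
105: 0100100000100011000 → 0, fb=1
106: 1001000001000110001 → 1, fb=1
107: 0010000010001100011 → 0, fb=0

000010011111000101100011010111010000011010100101011000100110100100110001000001110111110010110001111011010010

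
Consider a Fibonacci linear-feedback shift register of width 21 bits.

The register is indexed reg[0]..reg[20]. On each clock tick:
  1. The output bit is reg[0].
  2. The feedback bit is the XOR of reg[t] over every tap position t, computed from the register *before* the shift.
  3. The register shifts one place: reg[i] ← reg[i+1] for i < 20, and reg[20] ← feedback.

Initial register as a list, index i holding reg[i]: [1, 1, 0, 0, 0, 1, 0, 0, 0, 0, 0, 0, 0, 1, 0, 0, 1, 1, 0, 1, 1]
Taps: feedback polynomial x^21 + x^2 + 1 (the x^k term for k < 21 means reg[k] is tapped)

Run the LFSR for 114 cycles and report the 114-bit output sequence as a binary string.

tick  register→output (feedback)
  0  110001000000010011011→1 (1)
  1  100010000000100110111→1 (1)
  2  000100000001001101111→0 (0)
  3  001000000010011011110→0 (1)
  4  010000000100110111101→0 (0)
  5  100000001001101111010→1 (1)
  6  000000010011011110101→0 (0)
  7  000000100110111101010→0 (0)
  8  000001001101111010100→0 (0)
  9  000010011011110101000→0 (0)
 10  000100110111101010000→0 (0)
 11  001001101111010100000→0 (1)
 12  010011011110101000001→0 (0)
 13  100110111101010000010→1 (1)
 14  001101111010100000101→0 (1)
 15  011011110101000001011→0 (1)
 16  110111101010000010111→1 (1)
 17  101111010100000101111→1 (0)
 18  011110101000001011110→0 (1)
 19  111101010000010111101→1 (0)
 20  111010100000101111010→1 (0)
 21  110101000001011110100→1 (1)
 22  101010000010111101001→1 (0)
 23  010100000101111010010→0 (0)
 24  101000001011110100100→1 (0)
 25  010000010111101001000→0 (0)
 26  100000101111010010000→1 (1)
 27  000001011110100100001→0 (0)
 28  000010111101001000010→0 (0)
 29  000101111010010000100→0 (0)
 30  001011110100100001000→0 (1)
 31  010111101001000010001→0 (0)
 32  101111010010000100010→1 (0)
 33  011110100100001000100→0 (1)
 34  111101001000010001001→1 (0)
 35  111010010000100010010→1 (0)
 36  110100100001000100100→1 (1)
 37  101001000010001001001→1 (0)
 38  010010000100010010010→0 (0)
 39  100100001000100100100→1 (1)
 40  001000010001001001001→0 (1)
 41  010000100010010010011→0 (0)
 42  100001000100100100110→1 (1)
 43  000010001001001001101→0 (0)
 44  000100010010010011010→0 (0)
 45  001000100100100110100→0 (1)
 46  010001001001001101001→0 (0)
 47  100010010010011010010→1 (1)
 48  000100100100110100101→0 (0)
 49  001001001001101001010→0 (1)
 50  010010010011010010101→0 (0)
 51  100100100110100101010→1 (1)
 52  001001001101001010101→0 (1)
 53  010010011010010101011→0 (0)
 54  100100110100101010110→1 (1)
 55  001001101001010101101→0 (1)
 56  010011010010101011011→0 (0)
 57  100110100101010110110→1 (1)
 58  001101001010101101101→0 (1)
 59  011010010101011011011→0 (1)
 60  110100101010110110111→1 (1)
 61  101001010101101101111→1 (0)
 62  010010101011011011110→0 (0)
 63  100101010110110111100→1 (1)
 64  001010101101101111001→0 (1)
 65  010101011011011110011→0 (0)
 66  101010110110111100110→1 (0)
 67  010101101101111001100→0 (0)
 68  101011011011110011000→1 (0)
 69  010110110111100110000→0 (0)
 70  101101101111001100000→1 (0)
 71  011011011110011000000→0 (1)
 72  110110111100110000001→1 (1)
 73  101101111001100000011→1 (0)
 74  011011110011000000110→0 (1)
 75  110111100110000001101→1 (1)
 76  101111001100000011011→1 (0)
 77  011110011000000110110→0 (1)
 78  111100110000001101101→1 (0)
 79  111001100000011011010→1 (0)
 80  110011000000110110100→1 (1)
 81  100110000001101101001→1 (1)
 82  001100000011011010011→0 (1)
 83  011000000110110100111→0 (1)
 84  110000001101101001111→1 (1)
 85  100000011011010011111→1 (1)
 86  000000110110100111111→0 (0)
 87  000001101101001111110→0 (0)
 88  000011011010011111100→0 (0)
 89  000110110100111111000→0 (0)
 90  001101101001111110000→0 (1)
 91  011011010011111100001→0 (1)
 92  110110100111111000011→1 (1)
 93  101101001111110000111→1 (0)
 94  011010011111100001110→0 (1)
 95  110100111111000011101→1 (1)
 96  101001111110000111011→1 (0)
 97  010011111100001110110→0 (0)
 98  100111111000011101100→1 (1)
 99  001111110000111011001→0 (1)
100  011111100001110110011→0 (1)
101  111111000011101100111→1 (0)
102  111110000111011001110→1 (0)
103  111100001110110011100→1 (0)
104  111000011101100111000→1 (0)
105  110000111011001110000→1 (1)
106  100001110110011100001→1 (1)
107  000011101100111000011→0 (0)
108  000111011001110000110→0 (0)
109  001110110011100001100→0 (1)
110  011101100111000011001→0 (1)
111  111011001110000110011→1 (0)
112  110110011100001100110→1 (1)
113  101100111000011001101→1 (0)

110001000000010011011110101000001011110100100001000100100100110100101010110110111100110000001101101001111110000111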